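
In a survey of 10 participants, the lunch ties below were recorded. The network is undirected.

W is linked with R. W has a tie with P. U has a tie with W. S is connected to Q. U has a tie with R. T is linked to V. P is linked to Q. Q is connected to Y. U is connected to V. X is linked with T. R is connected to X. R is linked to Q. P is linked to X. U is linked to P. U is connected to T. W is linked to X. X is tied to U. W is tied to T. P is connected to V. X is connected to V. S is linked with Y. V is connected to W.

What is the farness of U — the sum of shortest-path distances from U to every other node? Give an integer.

14

Distances from U: P:1, Q:2, R:1, S:3, T:1, V:1, W:1, X:1, Y:3.
Sum = 1 + 2 + 1 + 3 + 1 + 1 + 1 + 1 + 3 = 14.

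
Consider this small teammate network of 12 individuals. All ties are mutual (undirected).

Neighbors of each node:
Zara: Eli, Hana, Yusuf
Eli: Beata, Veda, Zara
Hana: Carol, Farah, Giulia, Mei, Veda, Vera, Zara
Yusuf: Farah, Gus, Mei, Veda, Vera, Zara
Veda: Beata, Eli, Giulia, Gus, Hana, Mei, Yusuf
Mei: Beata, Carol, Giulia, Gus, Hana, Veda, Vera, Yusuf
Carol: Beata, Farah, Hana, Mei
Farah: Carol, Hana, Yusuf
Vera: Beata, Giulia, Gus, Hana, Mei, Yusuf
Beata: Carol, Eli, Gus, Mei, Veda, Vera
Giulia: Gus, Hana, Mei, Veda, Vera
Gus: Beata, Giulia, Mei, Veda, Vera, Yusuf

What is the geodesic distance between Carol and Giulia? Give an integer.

2

One shortest route is Carol – Mei – Giulia, which uses 2 edges, and Carol and Giulia are not directly tied, so nothing shorter exists. So d(Carol,Giulia) = 2.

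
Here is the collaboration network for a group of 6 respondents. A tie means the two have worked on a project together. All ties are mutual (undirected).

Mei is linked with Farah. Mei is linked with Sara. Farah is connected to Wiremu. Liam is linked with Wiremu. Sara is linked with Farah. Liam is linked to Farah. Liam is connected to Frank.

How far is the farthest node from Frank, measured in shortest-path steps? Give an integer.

3

Distances from Frank: Farah:2, Liam:1, Mei:3, Sara:3, Wiremu:2.
The largest is 3 (to Sara and Mei), so the eccentricity of Frank is 3.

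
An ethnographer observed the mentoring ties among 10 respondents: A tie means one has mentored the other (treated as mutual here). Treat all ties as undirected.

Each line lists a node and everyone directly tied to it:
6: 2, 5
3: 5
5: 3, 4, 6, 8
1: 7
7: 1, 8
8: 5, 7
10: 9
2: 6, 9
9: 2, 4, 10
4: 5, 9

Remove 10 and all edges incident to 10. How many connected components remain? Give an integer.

1

10's neighbors (9) remain reachable from one another through other ties, so the rest of the network stays in one piece.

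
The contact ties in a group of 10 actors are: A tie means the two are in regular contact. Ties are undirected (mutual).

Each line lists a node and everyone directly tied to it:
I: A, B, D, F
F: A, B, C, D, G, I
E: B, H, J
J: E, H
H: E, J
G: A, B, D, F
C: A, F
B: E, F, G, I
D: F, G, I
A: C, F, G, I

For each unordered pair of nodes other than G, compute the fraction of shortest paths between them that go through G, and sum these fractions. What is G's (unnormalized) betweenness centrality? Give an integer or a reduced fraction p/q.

3

Pairs whose geodesics pass through G — E–A: 1/3; E–D: 1/3; H–A: 1/3; H–D: 1/3; J–A: 1/3; J–D: 1/3; A–D: 1/3; A–B: 1/3; D–B: 1/3.
All other pairs contribute 0.
Summing the contributions gives betweenness(G) = 3.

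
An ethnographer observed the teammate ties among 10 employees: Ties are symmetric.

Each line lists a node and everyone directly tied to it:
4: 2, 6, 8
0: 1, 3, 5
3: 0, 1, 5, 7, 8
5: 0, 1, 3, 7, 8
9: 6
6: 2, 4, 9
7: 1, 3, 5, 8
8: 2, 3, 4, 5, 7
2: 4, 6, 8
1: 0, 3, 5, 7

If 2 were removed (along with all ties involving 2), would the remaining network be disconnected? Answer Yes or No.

Even without 2, every remaining node can still reach every other (the residual graph is connected), so 2 is not a cut vertex.

No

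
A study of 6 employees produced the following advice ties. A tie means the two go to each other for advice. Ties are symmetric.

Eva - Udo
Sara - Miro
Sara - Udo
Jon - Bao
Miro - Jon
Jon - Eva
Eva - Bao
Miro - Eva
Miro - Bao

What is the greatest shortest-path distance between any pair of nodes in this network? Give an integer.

Eccentricity of each node (its greatest distance to any other): Bao:2, Eva:2, Jon:2, Miro:2, Sara:2, Udo:2.
The maximum eccentricity is 2, realized for instance by the pair Sara–Bao via Sara – Miro – Bao. So the diameter is 2.

2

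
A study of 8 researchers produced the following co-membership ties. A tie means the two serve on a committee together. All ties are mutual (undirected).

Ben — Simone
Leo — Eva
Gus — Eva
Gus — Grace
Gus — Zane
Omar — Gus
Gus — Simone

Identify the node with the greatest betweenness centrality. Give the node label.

Unnormalized betweenness of each node: Ben:0, Eva:6, Grace:0, Gus:19, Leo:0, Omar:0, Simone:6, Zane:0.
Gus has the largest value, 19, making it the main broker — the node through which the most shortest paths run.

Gus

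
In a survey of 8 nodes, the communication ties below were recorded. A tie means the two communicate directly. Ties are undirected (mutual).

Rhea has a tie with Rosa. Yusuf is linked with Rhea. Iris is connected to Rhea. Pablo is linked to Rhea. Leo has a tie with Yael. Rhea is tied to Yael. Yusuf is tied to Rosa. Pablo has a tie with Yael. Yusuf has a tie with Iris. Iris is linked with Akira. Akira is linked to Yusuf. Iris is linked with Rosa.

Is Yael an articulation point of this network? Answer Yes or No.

Yes

Removing Yael leaves {Akira, Iris, Pablo, Rhea, Rosa, and Yusuf} with no path to {Leo}, so the network splits into 2 components. Yael is a cut vertex.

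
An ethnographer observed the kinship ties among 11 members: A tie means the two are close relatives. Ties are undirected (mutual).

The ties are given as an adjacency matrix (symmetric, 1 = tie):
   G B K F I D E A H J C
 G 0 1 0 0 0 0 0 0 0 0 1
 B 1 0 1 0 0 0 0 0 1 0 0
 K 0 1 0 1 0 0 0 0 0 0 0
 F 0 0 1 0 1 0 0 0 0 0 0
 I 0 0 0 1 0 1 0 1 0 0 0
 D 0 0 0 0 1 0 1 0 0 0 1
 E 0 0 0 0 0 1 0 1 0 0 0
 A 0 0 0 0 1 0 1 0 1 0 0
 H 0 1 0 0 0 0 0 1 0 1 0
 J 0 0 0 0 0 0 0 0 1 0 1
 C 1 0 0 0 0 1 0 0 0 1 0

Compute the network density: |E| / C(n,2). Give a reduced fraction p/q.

14/55

There are 14 edges and 11 nodes, so the maximum possible is C(11,2) = 55.
Density = 14/55.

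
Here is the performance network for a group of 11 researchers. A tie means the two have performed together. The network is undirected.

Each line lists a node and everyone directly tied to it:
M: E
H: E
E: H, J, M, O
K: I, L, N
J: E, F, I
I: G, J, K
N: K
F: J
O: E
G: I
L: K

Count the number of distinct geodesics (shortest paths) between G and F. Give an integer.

1

The shortest distance is 3, and the only length-3 path is G–I–J–F. So there is exactly 1 shortest path.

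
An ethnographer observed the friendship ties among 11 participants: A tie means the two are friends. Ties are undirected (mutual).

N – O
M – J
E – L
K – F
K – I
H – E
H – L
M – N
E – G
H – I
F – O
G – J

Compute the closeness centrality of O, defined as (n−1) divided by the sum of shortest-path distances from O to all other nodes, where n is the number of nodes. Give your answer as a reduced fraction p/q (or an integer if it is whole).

1/3

Distances from O: E:5, F:1, G:4, H:4, I:3, J:3, K:2, L:5, M:2, N:1. Sum = 30.
n = 11, so closeness = 10/30 = 1/3.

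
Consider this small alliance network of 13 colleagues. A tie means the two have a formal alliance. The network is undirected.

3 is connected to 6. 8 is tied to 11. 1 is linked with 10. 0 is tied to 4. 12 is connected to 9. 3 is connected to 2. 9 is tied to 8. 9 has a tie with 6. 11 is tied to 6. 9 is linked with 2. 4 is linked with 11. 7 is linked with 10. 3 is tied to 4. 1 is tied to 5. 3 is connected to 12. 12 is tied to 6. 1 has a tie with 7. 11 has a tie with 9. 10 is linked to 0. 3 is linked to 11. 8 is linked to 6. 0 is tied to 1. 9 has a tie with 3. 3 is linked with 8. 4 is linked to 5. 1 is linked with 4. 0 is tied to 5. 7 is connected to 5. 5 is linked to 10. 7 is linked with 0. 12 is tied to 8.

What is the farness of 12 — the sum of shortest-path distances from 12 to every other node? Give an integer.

Distances from 12: 0:3, 1:3, 2:2, 3:1, 4:2, 5:3, 6:1, 7:4, 8:1, 9:1, 10:4, 11:2.
Sum = 3 + 3 + 2 + 1 + 2 + 3 + 1 + 4 + 1 + 1 + 4 + 2 = 27.

27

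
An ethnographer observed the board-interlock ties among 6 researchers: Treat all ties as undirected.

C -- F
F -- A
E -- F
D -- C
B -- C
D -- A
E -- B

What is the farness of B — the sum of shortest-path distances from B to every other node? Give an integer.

9

Distances from B: A:3, C:1, D:2, E:1, F:2.
Sum = 3 + 1 + 2 + 1 + 2 = 9.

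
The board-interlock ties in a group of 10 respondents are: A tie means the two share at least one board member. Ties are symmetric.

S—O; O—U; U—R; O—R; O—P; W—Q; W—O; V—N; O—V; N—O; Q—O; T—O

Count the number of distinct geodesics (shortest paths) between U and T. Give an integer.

The shortest distance is 2, and the only length-2 path is U–O–T. So there is exactly 1 shortest path.

1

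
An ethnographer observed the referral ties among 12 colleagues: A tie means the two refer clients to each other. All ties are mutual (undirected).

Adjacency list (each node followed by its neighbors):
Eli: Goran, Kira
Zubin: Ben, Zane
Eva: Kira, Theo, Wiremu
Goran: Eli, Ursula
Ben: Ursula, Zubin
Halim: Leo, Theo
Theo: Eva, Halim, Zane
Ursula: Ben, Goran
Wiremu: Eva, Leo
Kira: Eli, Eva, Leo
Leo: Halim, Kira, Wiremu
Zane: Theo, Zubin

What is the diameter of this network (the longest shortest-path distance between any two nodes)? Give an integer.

5

Eccentricity of each node (its greatest distance to any other): Ben:5, Eli:4, Eva:4, Goran:4, Halim:5, Kira:4, Leo:5, Theo:4, Ursula:5, Wiremu:5, Zane:4, Zubin:4.
The maximum eccentricity is 5, realized for instance by the pair Ursula–Halim via Ursula – Ben – Zubin – Zane – Theo – Halim. So the diameter is 5.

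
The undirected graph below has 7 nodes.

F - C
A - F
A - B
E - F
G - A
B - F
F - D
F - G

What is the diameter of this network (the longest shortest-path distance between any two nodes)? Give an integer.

Eccentricity of each node (its greatest distance to any other): A:2, B:2, C:2, D:2, E:2, F:1, G:2.
The maximum eccentricity is 2, realized for instance by the pair C–D via C – F – D. So the diameter is 2.

2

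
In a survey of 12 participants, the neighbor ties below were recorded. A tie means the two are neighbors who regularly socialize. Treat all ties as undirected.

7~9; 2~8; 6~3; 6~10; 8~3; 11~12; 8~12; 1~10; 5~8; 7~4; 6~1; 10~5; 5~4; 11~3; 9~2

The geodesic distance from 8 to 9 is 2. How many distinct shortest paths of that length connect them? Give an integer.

The shortest distance is 2, and the only length-2 path is 8–2–9. So there is exactly 1 shortest path.

1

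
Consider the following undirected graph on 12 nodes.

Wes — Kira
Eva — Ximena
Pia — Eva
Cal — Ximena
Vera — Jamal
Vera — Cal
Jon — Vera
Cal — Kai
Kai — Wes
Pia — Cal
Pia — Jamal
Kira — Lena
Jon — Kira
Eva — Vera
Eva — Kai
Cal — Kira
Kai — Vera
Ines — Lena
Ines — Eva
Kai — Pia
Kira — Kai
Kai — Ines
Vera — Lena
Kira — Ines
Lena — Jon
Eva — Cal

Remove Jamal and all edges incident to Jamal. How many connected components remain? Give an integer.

1

Jamal's neighbors (Pia and Vera) remain reachable from one another through other ties, so the rest of the network stays in one piece.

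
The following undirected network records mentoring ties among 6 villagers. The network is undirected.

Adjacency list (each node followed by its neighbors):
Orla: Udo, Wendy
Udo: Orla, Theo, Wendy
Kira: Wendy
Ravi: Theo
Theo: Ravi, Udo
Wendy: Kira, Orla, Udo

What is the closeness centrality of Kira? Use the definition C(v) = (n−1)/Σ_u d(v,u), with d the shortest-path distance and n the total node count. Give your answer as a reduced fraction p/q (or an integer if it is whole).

5/12

Distances from Kira: Orla:2, Ravi:4, Theo:3, Udo:2, Wendy:1. Sum = 12.
n = 6, so closeness = 5/12.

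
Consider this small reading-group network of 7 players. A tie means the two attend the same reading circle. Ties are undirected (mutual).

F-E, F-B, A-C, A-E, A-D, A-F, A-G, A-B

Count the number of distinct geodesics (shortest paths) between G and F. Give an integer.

The shortest distance is 2, and the only length-2 path is G–A–F. So there is exactly 1 shortest path.

1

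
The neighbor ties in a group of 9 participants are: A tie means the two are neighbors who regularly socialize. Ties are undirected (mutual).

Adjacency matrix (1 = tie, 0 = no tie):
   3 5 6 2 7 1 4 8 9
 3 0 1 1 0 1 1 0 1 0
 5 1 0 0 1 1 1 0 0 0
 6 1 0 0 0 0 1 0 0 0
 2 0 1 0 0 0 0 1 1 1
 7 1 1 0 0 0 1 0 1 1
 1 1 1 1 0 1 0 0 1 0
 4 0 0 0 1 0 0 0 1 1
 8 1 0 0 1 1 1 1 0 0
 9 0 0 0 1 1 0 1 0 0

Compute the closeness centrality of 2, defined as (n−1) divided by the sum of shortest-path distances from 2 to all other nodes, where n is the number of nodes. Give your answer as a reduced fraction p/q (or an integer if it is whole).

8/13

Distances from 2: 1:2, 3:2, 4:1, 5:1, 6:3, 7:2, 8:1, 9:1. Sum = 13.
n = 9, so closeness = 8/13.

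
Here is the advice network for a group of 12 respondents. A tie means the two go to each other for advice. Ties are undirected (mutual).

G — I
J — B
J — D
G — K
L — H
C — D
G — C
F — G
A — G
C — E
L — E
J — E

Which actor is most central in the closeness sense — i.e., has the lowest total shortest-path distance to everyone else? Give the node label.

C

Farness (sum of distances to all others) for each node — A:33, B:39, C:21, D:27, E:23, F:33, G:23, H:41, I:33, J:29, K:33, L:31.
The smallest farness is 21, for C, so C has the highest closeness.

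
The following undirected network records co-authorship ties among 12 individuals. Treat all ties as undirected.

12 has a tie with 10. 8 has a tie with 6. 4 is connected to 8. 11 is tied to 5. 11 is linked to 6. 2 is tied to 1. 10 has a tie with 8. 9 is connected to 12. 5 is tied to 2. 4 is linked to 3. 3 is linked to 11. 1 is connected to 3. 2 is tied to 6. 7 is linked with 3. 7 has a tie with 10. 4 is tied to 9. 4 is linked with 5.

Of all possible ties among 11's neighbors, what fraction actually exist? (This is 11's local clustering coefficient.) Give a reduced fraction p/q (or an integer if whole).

0

11's neighbors: 3, 5, and 6 (k = 3).
Possible neighbor pairs: C(3,2) = 3. Edges among them: none → e = 0.
Clustering(11) = 0/3 = 0.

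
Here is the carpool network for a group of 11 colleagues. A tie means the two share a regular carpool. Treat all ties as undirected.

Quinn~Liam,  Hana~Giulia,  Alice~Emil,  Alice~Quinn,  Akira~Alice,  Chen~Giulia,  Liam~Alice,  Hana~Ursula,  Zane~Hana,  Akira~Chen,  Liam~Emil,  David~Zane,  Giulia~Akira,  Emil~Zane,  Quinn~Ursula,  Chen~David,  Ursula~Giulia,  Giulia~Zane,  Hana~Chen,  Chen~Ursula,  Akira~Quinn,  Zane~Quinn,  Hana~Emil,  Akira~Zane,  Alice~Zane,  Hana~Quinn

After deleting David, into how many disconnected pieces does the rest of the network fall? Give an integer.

David's neighbors (Chen and Zane) remain reachable from one another through other ties, so the rest of the network stays in one piece.

1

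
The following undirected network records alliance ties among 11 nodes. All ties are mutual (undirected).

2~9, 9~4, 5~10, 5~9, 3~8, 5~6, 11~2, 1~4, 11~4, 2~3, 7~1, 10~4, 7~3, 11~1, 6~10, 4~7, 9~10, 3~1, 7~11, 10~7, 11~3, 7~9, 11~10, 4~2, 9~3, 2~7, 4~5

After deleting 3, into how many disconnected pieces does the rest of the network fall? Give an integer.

Without 3, the remaining ties split the others into: {1, 2, 4, 5, 6, 7, 9, 10, 11}; {8}.
That's 2 separate components.

2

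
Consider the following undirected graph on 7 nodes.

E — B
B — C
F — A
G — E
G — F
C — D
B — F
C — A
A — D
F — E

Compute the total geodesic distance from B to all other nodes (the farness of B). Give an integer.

9

Distances from B: A:2, C:1, D:2, E:1, F:1, G:2.
Sum = 2 + 1 + 2 + 1 + 1 + 2 = 9.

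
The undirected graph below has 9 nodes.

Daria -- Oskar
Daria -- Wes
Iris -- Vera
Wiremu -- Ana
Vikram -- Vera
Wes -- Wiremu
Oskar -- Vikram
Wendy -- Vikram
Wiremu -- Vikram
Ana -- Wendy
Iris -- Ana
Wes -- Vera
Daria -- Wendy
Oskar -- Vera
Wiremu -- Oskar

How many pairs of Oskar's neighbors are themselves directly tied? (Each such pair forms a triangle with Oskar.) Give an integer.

2

Oskar's neighbors: Daria, Vera, Vikram, and Wiremu.
Neighbor pairs that are themselves tied: Oskar–Vera–Vikram; Oskar–Vikram–Wiremu. Each forms one triangle with Oskar, for 2 in total.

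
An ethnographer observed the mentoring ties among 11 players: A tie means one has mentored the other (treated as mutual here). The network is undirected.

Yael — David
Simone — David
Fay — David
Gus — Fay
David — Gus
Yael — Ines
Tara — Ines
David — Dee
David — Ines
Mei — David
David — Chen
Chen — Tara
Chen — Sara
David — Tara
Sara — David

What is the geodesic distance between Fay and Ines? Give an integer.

2

One shortest route is Fay – David – Ines, which uses 2 edges, and Fay and Ines are not directly tied, so nothing shorter exists. So d(Fay,Ines) = 2.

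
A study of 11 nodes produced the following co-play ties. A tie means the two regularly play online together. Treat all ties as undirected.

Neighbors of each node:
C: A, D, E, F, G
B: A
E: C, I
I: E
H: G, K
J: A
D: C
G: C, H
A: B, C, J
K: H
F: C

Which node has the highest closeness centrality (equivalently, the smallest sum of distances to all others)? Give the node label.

C

Farness (sum of distances to all others) for each node — A:21, B:30, C:16, D:25, E:23, F:25, G:21, H:28, I:32, J:30, K:37.
The smallest farness is 16, for C, so C has the highest closeness.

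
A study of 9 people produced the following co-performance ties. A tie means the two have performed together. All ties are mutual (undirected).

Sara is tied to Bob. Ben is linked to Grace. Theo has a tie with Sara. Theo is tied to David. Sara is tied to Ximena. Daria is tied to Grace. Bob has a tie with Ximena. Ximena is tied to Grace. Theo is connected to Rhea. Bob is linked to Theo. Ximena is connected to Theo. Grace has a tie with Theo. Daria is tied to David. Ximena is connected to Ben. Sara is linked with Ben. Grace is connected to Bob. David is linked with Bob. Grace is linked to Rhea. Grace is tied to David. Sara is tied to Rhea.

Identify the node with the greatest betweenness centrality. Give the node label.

Unnormalized betweenness of each node: Ben:12/35, Bob:277/210, Daria:0, David:9/7, Grace:176/21, Rhea:12/35, Sara:11/6, Theo:87/35, Ximena:106/105.
Grace has the largest value, 176/21, making it the main broker — the node through which the most shortest paths run.

Grace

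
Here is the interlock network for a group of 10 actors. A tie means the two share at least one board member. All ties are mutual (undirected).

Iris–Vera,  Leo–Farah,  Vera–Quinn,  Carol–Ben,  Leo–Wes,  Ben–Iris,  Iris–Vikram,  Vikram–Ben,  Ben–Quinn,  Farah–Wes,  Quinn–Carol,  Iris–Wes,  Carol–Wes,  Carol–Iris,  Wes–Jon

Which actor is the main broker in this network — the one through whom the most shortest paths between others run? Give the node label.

Wes

Unnormalized betweenness of each node: Ben:11/6, Carol:19/3, Farah:0, Iris:25/2, Jon:0, Leo:0, Quinn:1, Vera:1/3, Vikram:0, Wes:20.
Wes has the largest value, 20, making it the main broker — the node through which the most shortest paths run.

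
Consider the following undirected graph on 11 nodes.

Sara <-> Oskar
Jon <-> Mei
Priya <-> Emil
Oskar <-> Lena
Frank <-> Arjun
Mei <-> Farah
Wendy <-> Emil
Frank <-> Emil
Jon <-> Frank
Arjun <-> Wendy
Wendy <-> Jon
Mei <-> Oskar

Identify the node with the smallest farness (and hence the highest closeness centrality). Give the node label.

Jon

Farness (sum of distances to all others) for each node — Arjun:30, Emil:28, Farah:30, Frank:23, Jon:20, Lena:35, Mei:21, Oskar:26, Priya:37, Sara:35, Wendy:23.
The smallest farness is 20, for Jon, so Jon has the highest closeness.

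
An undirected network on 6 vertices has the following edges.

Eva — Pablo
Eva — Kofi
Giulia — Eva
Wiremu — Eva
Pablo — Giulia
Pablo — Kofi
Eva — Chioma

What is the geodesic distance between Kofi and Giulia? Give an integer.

2

One shortest route is Kofi – Eva – Giulia, which uses 2 edges, and Kofi and Giulia are not directly tied, so nothing shorter exists. So d(Kofi,Giulia) = 2.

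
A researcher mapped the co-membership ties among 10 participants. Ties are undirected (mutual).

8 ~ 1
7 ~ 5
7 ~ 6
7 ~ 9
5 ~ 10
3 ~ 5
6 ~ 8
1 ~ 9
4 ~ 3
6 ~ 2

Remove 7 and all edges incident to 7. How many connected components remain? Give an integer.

Without 7, the remaining ties split the others into: {1, 2, 6, 8, 9}; {3, 4, 5, 10}.
That's 2 separate components.

2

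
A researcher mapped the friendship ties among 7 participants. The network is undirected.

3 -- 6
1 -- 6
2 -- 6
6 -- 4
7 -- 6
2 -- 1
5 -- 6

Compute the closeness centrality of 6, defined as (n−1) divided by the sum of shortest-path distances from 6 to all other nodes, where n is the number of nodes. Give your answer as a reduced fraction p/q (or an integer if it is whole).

Distances from 6: 1:1, 2:1, 3:1, 4:1, 5:1, 7:1. Sum = 6.
n = 7, so closeness = 6/6 = 1.

1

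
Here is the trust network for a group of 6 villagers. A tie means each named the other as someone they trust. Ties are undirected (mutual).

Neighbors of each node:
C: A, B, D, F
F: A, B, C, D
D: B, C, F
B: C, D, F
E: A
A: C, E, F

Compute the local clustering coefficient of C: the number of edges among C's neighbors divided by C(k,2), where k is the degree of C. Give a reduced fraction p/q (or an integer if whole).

C's neighbors: A, B, D, and F (k = 4).
Possible neighbor pairs: C(4,2) = 6. Edges among them: A–F, B–D, B–F, D–F → e = 4.
Clustering(C) = 4/6 = 2/3.

2/3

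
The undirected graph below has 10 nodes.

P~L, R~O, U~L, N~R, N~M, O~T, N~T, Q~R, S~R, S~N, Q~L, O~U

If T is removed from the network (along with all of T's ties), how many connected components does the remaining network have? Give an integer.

T's neighbors (N and O) remain reachable from one another through other ties, so the rest of the network stays in one piece.

1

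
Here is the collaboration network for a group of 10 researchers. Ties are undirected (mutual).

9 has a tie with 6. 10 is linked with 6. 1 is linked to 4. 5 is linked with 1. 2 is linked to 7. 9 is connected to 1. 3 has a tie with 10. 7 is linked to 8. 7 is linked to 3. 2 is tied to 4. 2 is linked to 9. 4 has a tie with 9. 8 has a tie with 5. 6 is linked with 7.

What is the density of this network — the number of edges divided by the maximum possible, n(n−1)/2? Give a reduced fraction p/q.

14/45

There are 14 edges and 10 nodes, so the maximum possible is C(10,2) = 45.
Density = 14/45.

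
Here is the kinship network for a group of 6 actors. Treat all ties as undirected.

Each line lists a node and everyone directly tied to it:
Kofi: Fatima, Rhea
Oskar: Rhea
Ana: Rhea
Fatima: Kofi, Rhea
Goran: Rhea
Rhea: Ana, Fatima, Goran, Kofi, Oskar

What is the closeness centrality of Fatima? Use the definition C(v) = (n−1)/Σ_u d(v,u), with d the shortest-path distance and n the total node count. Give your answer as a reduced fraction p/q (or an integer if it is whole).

5/8

Distances from Fatima: Ana:2, Goran:2, Kofi:1, Oskar:2, Rhea:1. Sum = 8.
n = 6, so closeness = 5/8.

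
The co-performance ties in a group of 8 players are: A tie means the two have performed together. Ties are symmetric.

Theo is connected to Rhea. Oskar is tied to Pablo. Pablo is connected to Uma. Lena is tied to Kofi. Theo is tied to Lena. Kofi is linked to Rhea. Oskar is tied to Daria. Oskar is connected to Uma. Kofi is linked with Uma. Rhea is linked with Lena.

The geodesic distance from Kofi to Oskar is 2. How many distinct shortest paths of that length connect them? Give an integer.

The shortest distance is 2, and the only length-2 path is Kofi–Uma–Oskar. So there is exactly 1 shortest path.

1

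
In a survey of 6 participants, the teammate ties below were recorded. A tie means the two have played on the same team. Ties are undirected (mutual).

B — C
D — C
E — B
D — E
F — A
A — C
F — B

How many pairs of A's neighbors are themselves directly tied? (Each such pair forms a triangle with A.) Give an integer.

0

A's neighbors are C and F, but none of them are tied to each other, so no triangle contains A.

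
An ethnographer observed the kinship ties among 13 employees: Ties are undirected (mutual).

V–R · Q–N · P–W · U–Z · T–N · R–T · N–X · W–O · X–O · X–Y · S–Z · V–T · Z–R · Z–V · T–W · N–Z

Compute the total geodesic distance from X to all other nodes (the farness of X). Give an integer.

Distances from X: N:1, O:1, P:3, Q:2, R:3, S:3, T:2, U:3, V:3, W:2, Y:1, Z:2.
Sum = 1 + 1 + 3 + 2 + 3 + 3 + 2 + 3 + 3 + 2 + 1 + 2 = 26.

26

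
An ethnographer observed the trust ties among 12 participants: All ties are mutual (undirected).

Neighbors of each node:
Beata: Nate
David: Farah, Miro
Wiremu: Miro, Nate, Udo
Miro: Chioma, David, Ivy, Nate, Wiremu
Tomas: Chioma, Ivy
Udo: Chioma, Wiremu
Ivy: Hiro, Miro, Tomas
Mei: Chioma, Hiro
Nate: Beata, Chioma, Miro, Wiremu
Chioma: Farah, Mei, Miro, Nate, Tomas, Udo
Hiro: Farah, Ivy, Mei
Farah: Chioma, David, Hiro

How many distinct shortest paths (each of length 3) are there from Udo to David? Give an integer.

3

The shortest distance is 3. The length-3 paths are: Udo–Chioma–Miro–David; Udo–Wiremu–Miro–David; Udo–Chioma–Farah–David.
That gives 3 distinct shortest paths.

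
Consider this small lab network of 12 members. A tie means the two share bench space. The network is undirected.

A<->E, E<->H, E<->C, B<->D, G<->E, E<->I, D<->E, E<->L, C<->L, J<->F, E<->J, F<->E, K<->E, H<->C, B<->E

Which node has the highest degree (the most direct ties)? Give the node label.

E

Degrees — A:1, B:2, C:3, D:2, E:11, F:2, G:1, H:2, I:1, J:2, K:1, L:2.
The maximum is 11, attained only by E.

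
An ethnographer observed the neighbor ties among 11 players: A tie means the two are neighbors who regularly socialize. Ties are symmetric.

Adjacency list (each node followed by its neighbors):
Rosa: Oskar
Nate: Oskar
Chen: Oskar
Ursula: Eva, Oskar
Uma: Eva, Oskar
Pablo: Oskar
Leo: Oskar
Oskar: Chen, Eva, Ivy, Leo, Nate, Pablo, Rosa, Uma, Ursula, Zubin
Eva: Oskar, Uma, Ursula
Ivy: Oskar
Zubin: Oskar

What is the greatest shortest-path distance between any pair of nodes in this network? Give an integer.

Eccentricity of each node (its greatest distance to any other): Chen:2, Eva:2, Ivy:2, Leo:2, Nate:2, Oskar:1, Pablo:2, Rosa:2, Uma:2, Ursula:2, Zubin:2.
The maximum eccentricity is 2, realized for instance by the pair Leo–Zubin via Leo – Oskar – Zubin. So the diameter is 2.

2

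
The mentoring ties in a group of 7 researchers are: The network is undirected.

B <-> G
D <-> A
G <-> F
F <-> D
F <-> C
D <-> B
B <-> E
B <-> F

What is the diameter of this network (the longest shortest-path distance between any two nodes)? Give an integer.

Eccentricity of each node (its greatest distance to any other): A:3, B:2, C:3, D:2, E:3, F:2, G:3.
The maximum eccentricity is 3, realized for instance by the pair G–A via G – B – D – A. So the diameter is 3.

3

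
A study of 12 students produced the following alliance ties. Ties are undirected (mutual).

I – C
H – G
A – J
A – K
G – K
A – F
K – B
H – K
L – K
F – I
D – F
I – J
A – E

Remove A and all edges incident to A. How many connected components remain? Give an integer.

Without A, the remaining ties split the others into: {C, D, F, I, J}; {E}; {B, G, H, K, L}.
That's 3 separate components.

3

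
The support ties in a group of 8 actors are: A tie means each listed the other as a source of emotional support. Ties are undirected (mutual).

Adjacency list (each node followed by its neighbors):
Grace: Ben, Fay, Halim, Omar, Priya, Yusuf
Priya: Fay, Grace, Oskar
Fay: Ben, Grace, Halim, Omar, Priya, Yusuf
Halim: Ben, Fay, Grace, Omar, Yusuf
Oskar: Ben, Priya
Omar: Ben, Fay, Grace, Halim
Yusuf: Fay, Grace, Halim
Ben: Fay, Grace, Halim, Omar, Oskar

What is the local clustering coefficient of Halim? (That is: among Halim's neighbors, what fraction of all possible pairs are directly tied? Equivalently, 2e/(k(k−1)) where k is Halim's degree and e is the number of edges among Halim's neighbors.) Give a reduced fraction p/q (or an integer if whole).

Halim's neighbors: Ben, Fay, Grace, Omar, and Yusuf (k = 5).
Possible neighbor pairs: C(5,2) = 10. Edges among them: Ben–Fay, Ben–Grace, Ben–Omar, Fay–Grace, Fay–Omar, Fay–Yusuf, Grace–Omar, Grace–Yusuf → e = 8.
Clustering(Halim) = 8/10 = 4/5.

4/5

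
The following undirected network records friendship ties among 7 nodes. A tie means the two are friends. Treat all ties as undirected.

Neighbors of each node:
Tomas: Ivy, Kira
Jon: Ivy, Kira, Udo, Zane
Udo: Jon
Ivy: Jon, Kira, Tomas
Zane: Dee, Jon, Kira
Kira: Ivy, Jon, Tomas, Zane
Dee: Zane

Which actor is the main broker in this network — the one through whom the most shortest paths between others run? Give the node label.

Jon

Unnormalized betweenness of each node: Dee:0, Ivy:1, Jon:6, Kira:4, Tomas:0, Udo:0, Zane:5.
Jon has the largest value, 6, making it the main broker — the node through which the most shortest paths run.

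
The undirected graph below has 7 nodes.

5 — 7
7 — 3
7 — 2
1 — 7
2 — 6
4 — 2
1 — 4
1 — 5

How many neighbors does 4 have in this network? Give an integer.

4 is directly tied to 1 and 2. That is 2 neighbors, so the degree of 4 is 2.

2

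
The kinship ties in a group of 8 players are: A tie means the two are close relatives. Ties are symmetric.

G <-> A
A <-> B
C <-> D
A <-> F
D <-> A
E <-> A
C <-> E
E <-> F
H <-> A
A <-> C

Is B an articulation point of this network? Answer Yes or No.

No

Even without B, every remaining node can still reach every other (the residual graph is connected), so B is not a cut vertex.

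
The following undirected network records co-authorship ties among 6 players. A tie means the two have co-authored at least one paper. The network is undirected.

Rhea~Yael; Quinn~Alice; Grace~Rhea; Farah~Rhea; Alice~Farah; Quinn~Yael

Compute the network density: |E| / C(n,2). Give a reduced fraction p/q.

2/5

There are 6 edges and 6 nodes, so the maximum possible is C(6,2) = 15.
Density = 6/15 = 2/5.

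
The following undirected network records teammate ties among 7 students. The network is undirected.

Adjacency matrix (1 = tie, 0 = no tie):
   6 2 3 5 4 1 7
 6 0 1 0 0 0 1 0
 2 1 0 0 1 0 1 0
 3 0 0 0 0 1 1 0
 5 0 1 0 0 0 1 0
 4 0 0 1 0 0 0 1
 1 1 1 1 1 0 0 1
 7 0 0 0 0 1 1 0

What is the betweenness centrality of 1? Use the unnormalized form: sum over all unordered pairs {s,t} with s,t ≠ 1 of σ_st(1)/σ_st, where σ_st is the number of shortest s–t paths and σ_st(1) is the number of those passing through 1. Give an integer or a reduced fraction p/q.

10

Pairs whose geodesics pass through 1 — 6–3: 1; 6–5: 1/2; 6–4: 2/2; 6–7: 1; 2–3: 1; 2–4: 2/2; 2–7: 1; 3–5: 1; 3–7: 1/2; 5–4: 2/2; 5–7: 1.
All other pairs contribute 0.
Summing the contributions gives betweenness(1) = 10.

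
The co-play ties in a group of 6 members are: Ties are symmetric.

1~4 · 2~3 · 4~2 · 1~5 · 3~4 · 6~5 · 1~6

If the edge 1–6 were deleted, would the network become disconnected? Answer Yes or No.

No

Even without that edge, 1 still reaches 6 via 1 – 5 – 6, so the network stays connected. Not a bridge.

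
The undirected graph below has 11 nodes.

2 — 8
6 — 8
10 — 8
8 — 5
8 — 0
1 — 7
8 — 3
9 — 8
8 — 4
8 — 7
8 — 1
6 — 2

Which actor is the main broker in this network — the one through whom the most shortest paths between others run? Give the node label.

Unnormalized betweenness of each node: 0:0, 1:0, 2:0, 3:0, 4:0, 5:0, 6:0, 7:0, 8:43, 9:0, 10:0.
8 has the largest value, 43, making it the main broker — the node through which the most shortest paths run.

8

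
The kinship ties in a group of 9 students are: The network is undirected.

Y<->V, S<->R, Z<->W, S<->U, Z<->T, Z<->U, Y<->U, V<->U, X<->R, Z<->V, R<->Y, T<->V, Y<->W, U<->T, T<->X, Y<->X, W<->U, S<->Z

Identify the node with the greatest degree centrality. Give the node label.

Degrees — R:3, S:3, T:4, U:6, V:4, W:3, X:3, Y:5, Z:5.
The maximum is 6, attained only by U.

U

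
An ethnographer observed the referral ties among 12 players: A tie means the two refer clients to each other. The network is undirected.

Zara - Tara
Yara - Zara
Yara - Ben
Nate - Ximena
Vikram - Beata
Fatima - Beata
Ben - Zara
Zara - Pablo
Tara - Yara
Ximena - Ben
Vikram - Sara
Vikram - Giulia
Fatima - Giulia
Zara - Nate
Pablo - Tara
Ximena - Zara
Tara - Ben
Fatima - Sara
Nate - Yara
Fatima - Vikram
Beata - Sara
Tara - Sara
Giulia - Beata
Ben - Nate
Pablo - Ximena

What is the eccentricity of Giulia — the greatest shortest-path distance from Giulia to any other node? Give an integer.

Distances from Giulia: Beata:1, Ben:4, Fatima:1, Nate:5, Pablo:4, Sara:2, Tara:3, Vikram:1, Ximena:5, Yara:4, Zara:4.
The largest is 5 (to Nate and Ximena), so the eccentricity of Giulia is 5.

5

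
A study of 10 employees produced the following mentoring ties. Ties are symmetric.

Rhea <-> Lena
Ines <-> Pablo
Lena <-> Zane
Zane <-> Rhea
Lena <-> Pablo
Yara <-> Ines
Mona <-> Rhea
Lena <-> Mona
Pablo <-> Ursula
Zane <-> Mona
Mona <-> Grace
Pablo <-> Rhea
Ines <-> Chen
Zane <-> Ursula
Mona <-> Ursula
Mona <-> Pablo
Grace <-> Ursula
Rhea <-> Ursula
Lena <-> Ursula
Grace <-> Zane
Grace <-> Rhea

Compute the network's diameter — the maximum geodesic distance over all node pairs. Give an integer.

4

Eccentricity of each node (its greatest distance to any other): Chen:4, Grace:4, Ines:3, Lena:3, Mona:3, Pablo:2, Rhea:3, Ursula:3, Yara:4, Zane:4.
The maximum eccentricity is 4, realized for instance by the pair Zane–Chen via Zane – Rhea – Pablo – Ines – Chen. So the diameter is 4.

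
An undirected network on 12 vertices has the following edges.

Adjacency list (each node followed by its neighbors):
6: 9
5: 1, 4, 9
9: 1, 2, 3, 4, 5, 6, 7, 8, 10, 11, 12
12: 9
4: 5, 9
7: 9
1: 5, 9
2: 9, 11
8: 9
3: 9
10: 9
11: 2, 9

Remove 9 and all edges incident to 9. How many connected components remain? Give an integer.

8

Without 9, the remaining ties split the others into: {1, 4, 5}; {7}; {2, 11}; {10}; {12}; {8}; {3}; {6}.
That's 8 separate components.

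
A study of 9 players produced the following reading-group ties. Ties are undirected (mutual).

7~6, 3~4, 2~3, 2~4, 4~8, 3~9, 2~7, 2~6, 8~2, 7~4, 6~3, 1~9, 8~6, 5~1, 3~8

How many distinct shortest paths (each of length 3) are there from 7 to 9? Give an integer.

The shortest distance is 3. The length-3 paths are: 7–2–3–9; 7–4–3–9; 7–6–3–9.
That gives 3 distinct shortest paths.

3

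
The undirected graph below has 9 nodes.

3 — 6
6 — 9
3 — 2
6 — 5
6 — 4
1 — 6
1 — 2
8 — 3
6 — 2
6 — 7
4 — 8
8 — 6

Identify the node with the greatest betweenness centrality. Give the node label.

6

Unnormalized betweenness of each node: 1:0, 2:1/2, 3:1/2, 4:0, 5:0, 6:45/2, 7:0, 8:1/2, 9:0.
6 has the largest value, 45/2, making it the main broker — the node through which the most shortest paths run.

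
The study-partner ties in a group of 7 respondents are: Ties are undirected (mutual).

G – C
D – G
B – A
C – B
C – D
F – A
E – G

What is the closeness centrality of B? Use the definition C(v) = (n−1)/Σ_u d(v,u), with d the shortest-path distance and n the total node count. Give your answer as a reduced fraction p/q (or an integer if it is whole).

6/11

Distances from B: A:1, C:1, D:2, E:3, F:2, G:2. Sum = 11.
n = 7, so closeness = 6/11.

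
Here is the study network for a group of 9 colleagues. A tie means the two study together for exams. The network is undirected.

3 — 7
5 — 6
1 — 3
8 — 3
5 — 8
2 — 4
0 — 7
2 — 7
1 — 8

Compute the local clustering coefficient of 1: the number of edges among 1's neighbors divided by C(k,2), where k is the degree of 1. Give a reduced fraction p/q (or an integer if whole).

1's neighbors: 3 and 8 (k = 2).
Possible neighbor pairs: C(2,2) = 1. Edges among them: 3–8 → e = 1.
Clustering(1) = 1/1.

1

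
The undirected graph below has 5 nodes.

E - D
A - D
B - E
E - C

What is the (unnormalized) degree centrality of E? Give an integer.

E is directly tied to B, C, and D. That is 3 neighbors, so the degree of E is 3.

3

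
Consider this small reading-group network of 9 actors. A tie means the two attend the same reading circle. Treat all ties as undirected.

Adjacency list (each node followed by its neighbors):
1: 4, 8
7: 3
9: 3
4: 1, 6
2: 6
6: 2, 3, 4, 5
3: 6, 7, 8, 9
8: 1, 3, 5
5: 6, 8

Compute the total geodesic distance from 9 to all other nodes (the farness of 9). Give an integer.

Distances from 9: 1:3, 2:3, 3:1, 4:3, 5:3, 6:2, 7:2, 8:2.
Sum = 3 + 3 + 1 + 3 + 3 + 2 + 2 + 2 = 19.

19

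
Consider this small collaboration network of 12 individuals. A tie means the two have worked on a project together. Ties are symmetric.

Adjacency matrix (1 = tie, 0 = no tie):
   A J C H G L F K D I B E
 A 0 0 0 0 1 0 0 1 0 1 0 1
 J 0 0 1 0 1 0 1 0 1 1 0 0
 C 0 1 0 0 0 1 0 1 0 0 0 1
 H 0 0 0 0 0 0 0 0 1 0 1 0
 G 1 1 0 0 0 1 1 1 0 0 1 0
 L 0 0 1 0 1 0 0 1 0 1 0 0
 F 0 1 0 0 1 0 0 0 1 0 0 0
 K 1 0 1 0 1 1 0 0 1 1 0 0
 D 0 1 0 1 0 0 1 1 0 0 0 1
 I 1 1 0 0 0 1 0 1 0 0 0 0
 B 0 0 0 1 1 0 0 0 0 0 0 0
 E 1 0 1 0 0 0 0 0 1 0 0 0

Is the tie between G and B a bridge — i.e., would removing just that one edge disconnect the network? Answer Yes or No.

Even without that edge, G still reaches B via G – J – D – H – B, so the network stays connected. Not a bridge.

No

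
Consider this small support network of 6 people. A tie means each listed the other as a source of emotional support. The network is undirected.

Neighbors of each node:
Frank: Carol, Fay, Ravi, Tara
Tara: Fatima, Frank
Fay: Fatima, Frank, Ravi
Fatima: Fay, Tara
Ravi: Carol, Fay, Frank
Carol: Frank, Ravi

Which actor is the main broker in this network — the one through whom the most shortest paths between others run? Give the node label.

Unnormalized betweenness of each node: Carol:0, Fatima:1/2, Fay:13/6, Frank:11/3, Ravi:5/6, Tara:5/6.
Frank has the largest value, 11/3, making it the main broker — the node through which the most shortest paths run.

Frank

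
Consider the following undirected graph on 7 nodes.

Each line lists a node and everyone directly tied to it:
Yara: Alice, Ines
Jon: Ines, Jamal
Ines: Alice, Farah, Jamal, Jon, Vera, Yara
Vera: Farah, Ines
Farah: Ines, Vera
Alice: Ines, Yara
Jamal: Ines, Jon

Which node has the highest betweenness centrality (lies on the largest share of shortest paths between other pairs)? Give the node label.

Unnormalized betweenness of each node: Alice:0, Farah:0, Ines:12, Jamal:0, Jon:0, Vera:0, Yara:0.
Ines has the largest value, 12, making it the main broker — the node through which the most shortest paths run.

Ines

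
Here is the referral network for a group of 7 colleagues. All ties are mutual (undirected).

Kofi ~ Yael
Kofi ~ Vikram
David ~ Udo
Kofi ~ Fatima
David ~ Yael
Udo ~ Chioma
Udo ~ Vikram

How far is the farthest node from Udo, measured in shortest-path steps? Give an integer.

Distances from Udo: Chioma:1, David:1, Fatima:3, Kofi:2, Vikram:1, Yael:2.
The largest is 3 (to Fatima), so the eccentricity of Udo is 3.

3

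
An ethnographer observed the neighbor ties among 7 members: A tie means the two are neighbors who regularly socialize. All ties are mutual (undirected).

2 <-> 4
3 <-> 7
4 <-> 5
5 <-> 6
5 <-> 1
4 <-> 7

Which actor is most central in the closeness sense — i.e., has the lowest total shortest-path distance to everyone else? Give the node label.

Farness (sum of distances to all others) for each node — 1:15, 2:14, 3:17, 4:9, 5:10, 6:15, 7:12.
The smallest farness is 9, for 4, so 4 has the highest closeness.

4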